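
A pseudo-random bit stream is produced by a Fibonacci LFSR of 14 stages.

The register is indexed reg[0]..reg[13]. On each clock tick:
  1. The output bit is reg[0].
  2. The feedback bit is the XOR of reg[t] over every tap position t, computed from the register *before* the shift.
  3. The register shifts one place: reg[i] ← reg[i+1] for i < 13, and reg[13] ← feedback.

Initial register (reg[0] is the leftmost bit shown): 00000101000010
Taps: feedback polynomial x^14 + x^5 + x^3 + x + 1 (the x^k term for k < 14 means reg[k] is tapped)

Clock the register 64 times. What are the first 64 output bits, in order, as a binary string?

0000010100001010000110000011011110111100010010101011111101110111

step | reg (before) | out | fb
   0 | 00000101000010 | 0 | 1
   1 | 00001010000101 | 0 | 0
   2 | 00010100001010 | 0 | 0
   3 | 00101000010100 | 0 | 0
   4 | 01010000101000 | 0 | 0
   5 | 10100001010000 | 1 | 1
   6 | 01000010100001 | 0 | 1
   7 | 10000101000011 | 1 | 0
   8 | 00001010000110 | 0 | 0
   9 | 00010100001100 | 0 | 0
  10 | 00101000011000 | 0 | 0
  11 | 01010000110000 | 0 | 0
  12 | 10100001100000 | 1 | 1
  13 | 01000011000001 | 0 | 1
  14 | 10000110000011 | 1 | 0
  15 | 00001100000110 | 0 | 1
  16 | 00011000001101 | 0 | 1
  17 | 00110000011011 | 0 | 1
  18 | 01100000110111 | 0 | 1
  19 | 11000001101111 | 1 | 0
  20 | 10000011011110 | 1 | 1
  21 | 00000110111101 | 0 | 1
  22 | 00001101111011 | 0 | 1
  23 | 00011011110111 | 0 | 1
  24 | 00110111101111 | 0 | 0
  25 | 01101111011110 | 0 | 0
  26 | 11011110111100 | 1 | 0
  27 | 10111101111000 | 1 | 1
  28 | 01111011110001 | 0 | 0
  29 | 11110111100010 | 1 | 0
  30 | 11101111000100 | 1 | 1
  31 | 11011110001001 | 1 | 0
  32 | 10111100010010 | 1 | 1
  33 | 01111000100101 | 0 | 0
  34 | 11110001001010 | 1 | 1
  35 | 11100010010101 | 1 | 0
  36 | 11000100101010 | 1 | 1
  37 | 10001001010101 | 1 | 1
  38 | 00010010101011 | 0 | 1
  39 | 00100101010111 | 0 | 1
  40 | 01001010101111 | 0 | 1
  41 | 10010101011111 | 1 | 1
  42 | 00101010111111 | 0 | 0
  43 | 01010101111110 | 0 | 1
  44 | 10101011111101 | 1 | 1
  45 | 01010111111011 | 0 | 1
  46 | 10101111110111 | 1 | 0
  47 | 01011111101110 | 0 | 1
  48 | 10111111011101 | 1 | 1
  49 | 01111110111011 | 0 | 1
  50 | 11111101110111 | 1 | 0
  51 | 11111011101110 | 1 | 1
  52 | 11110111011101 | 1 | 0
  53 | 11101110111010 | 1 | 1
  54 | 11011101110101 | 1 | 0
  55 | 10111011101010 | 1 | 0
  56 | 01110111010100 | 0 | 1
  57 | 11101110101001 | 1 | 1
  58 | 11011101010011 | 1 | 0
  59 | 10111010100110 | 1 | 0
  60 | 01110101001100 | 0 | 1
  61 | 11101010011001 | 1 | 0
  62 | 11010100110010 | 1 | 0
  63 | 10101001100100 | 1 | 1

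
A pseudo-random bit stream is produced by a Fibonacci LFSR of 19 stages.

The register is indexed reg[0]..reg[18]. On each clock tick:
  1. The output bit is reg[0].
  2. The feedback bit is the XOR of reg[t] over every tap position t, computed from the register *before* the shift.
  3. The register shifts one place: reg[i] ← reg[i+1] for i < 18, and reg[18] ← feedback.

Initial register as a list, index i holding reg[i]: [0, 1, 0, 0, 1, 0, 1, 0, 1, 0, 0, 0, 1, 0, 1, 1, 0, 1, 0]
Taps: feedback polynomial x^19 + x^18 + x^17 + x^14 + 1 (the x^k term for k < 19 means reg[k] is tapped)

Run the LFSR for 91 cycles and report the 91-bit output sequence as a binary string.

0100101010001011010000101011000010001011011001110101010010111010111111000100011100110011011

step | reg (before) | out | fb
   0 | 0100101010001011010 | 0 | 0
   1 | 1001010100010110100 | 1 | 0
   2 | 0010101000101101000 | 0 | 0
   3 | 0101010001011010000 | 0 | 1
   4 | 1010100010110100001 | 1 | 0
   5 | 0101000101101000010 | 0 | 1
   6 | 1010001011010000101 | 1 | 0
   7 | 0100010110100001010 | 0 | 1
   8 | 1000101101000010101 | 1 | 1
   9 | 0001011010000101011 | 0 | 0
  10 | 0010110100001010110 | 0 | 0
  11 | 0101101000010101100 | 0 | 0
  12 | 1011010000101011000 | 1 | 0
  13 | 0110100001010110000 | 0 | 1
  14 | 1101000010101100001 | 1 | 0
  15 | 1010000101011000010 | 1 | 0
  16 | 0100001010110000100 | 0 | 0
  17 | 1000010101100001000 | 1 | 1
  18 | 0000101011000010001 | 0 | 0
  19 | 0001010110000100010 | 0 | 1
  20 | 0010101100001000101 | 0 | 1
  21 | 0101011000010001011 | 0 | 0
  22 | 1010110000100010110 | 1 | 1
  23 | 0101100001000101101 | 0 | 1
  24 | 1011000010001011011 | 1 | 0
  25 | 0110000100010110110 | 0 | 0
  26 | 1100001000101101100 | 1 | 1
  27 | 1000010001011011001 | 1 | 1
  28 | 0000100010110110011 | 0 | 1
  29 | 0001000101101100111 | 0 | 0
  30 | 0010001011011001110 | 0 | 1
  31 | 0100010110110011101 | 0 | 0
  32 | 1000101101100111010 | 1 | 1
  33 | 0001011011001110101 | 0 | 0
  34 | 0010110110011101010 | 0 | 1
  35 | 0101101100111010101 | 0 | 0
  36 | 1011011001110101010 | 1 | 0
  37 | 0110110011101010100 | 0 | 1
  38 | 1101100111010101001 | 1 | 0
  39 | 1011001110101010010 | 1 | 1
  40 | 0110011101010100101 | 0 | 1
  41 | 1100111010101001011 | 1 | 1
  42 | 1001110101010010111 | 1 | 0
  43 | 0011101010100101110 | 0 | 1
  44 | 0111010101001011101 | 0 | 0
  45 | 1110101010010111010 | 1 | 1
  46 | 1101010100101110101 | 1 | 1
  47 | 1010101001011101011 | 1 | 1
  48 | 0101010010111010111 | 0 | 1
  49 | 1010100101110101111 | 1 | 1
  50 | 0101001011101011111 | 0 | 1
  51 | 1010010111010111111 | 1 | 0
  52 | 0100101110101111110 | 0 | 0
  53 | 1001011101011111100 | 1 | 0
  54 | 0010111010111111000 | 0 | 1
  55 | 0101110101111110001 | 0 | 0
  56 | 1011101011111100010 | 1 | 0
  57 | 0111010111111000100 | 0 | 0
  58 | 1110101111110001000 | 1 | 1
  59 | 1101011111100010001 | 1 | 1
  60 | 1010111111000100011 | 1 | 1
  61 | 0101111110001000111 | 0 | 0
  62 | 1011111100010001110 | 1 | 0
  63 | 0111111000100011100 | 0 | 1
  64 | 1111110001000111001 | 1 | 1
  65 | 1111100010001110011 | 1 | 0
  66 | 1111000100011100110 | 1 | 0
  67 | 1110001000111001100 | 1 | 1
  68 | 1100010001110011001 | 1 | 1
  69 | 1000100011100110011 | 1 | 0
  70 | 0001000111001100110 | 0 | 1
  71 | 0010001110011001101 | 0 | 1
  72 | 0100011100110011011 | 0 | 1
  73 | 1000111001100110111 | 1 | 0
  74 | 0001110011001101110 | 0 | 1
  75 | 0011100110011011101 | 0 | 0
  76 | 0111001100110111010 | 0 | 0
  77 | 1110011001101110100 | 1 | 0
  78 | 1100110011011101000 | 1 | 1
  79 | 1001100110111010001 | 1 | 1
  80 | 0011001101110100011 | 0 | 0
  81 | 0110011011101000110 | 0 | 1
  82 | 1100110111010001101 | 1 | 0
  83 | 1001101110100011010 | 1 | 1
  84 | 0011011101000110101 | 0 | 0
  85 | 0110111010001101010 | 0 | 1
  86 | 1101110100011010101 | 1 | 1
  87 | 1011101000110101011 | 1 | 1
  88 | 0111010001101010111 | 0 | 1
  89 | 1110100011010101111 | 1 | 1
  90 | 1101000110101011111 | 1 | 0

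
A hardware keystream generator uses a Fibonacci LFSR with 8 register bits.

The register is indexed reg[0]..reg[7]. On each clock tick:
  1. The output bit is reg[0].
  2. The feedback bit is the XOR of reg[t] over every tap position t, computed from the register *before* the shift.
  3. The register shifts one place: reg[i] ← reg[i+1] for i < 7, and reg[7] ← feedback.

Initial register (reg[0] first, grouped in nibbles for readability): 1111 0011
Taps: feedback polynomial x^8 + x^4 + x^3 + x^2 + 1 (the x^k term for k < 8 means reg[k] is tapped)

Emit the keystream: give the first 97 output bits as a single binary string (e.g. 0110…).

k : reg_k → out_k, fb_k
0: 11110011 → 1, fb=1
1: 11100111 → 1, fb=0
2: 11001110 → 1, fb=0
3: 10011100 → 1, fb=1
4: 00111001 → 0, fb=1
5: 01110011 → 0, fb=0
6: 11100110 → 1, fb=0
7: 11001100 → 1, fb=0
8: 10011000 → 1, fb=1
9: 00110001 → 0, fb=0
10: 01100010 → 0, fb=1
11: 11000101 → 1, fb=1
12: 10001011 → 1, fb=0
13: 00010110 → 0, fb=1
14: 00101101 → 0, fb=0
15: 01011010 → 0, fb=0
16: 10110100 → 1, fb=1
17: 01101001 → 0, fb=0
18: 11010010 → 1, fb=0
19: 10100100 → 1, fb=0
20: 01001000 → 0, fb=1
21: 10010001 → 1, fb=0
22: 00100010 → 0, fb=1
23: 01000101 → 0, fb=0
24: 10001010 → 1, fb=0
25: 00010100 → 0, fb=1
26: 00101001 → 0, fb=0
27: 01010010 → 0, fb=1
28: 10100101 → 1, fb=0
29: 01001010 → 0, fb=1
30: 10010101 → 1, fb=0
31: 00101010 → 0, fb=0
32: 01010100 → 0, fb=1
33: 10101001 → 1, fb=1
34: 01010011 → 0, fb=1
35: 10100111 → 1, fb=0
36: 01001110 → 0, fb=1
37: 10011101 → 1, fb=1
38: 00111011 → 0, fb=1
39: 01110111 → 0, fb=0
40: 11101110 → 1, fb=1
41: 11011101 → 1, fb=1
42: 10111011 → 1, fb=0
43: 01110110 → 0, fb=0
44: 11101100 → 1, fb=1
45: 11011001 → 1, fb=1
46: 10110011 → 1, fb=1
47: 01100111 → 0, fb=1
48: 11001111 → 1, fb=0
49: 10011110 → 1, fb=1
50: 00111101 → 0, fb=1
51: 01111011 → 0, fb=1
52: 11110111 → 1, fb=1
53: 11101111 → 1, fb=1
54: 11011111 → 1, fb=1
55: 10111111 → 1, fb=0
56: 01111110 → 0, fb=1
57: 11111101 → 1, fb=0
58: 11111010 → 1, fb=0
59: 11110100 → 1, fb=1
60: 11101001 → 1, fb=1
61: 11010011 → 1, fb=0
62: 10100110 → 1, fb=0
63: 01001100 → 0, fb=1
64: 10011001 → 1, fb=1
65: 00110011 → 0, fb=0
66: 01100110 → 0, fb=1
67: 11001101 → 1, fb=0
68: 10011010 → 1, fb=1
69: 00110101 → 0, fb=0
70: 01101010 → 0, fb=0
71: 11010100 → 1, fb=0
72: 10101000 → 1, fb=1
73: 01010001 → 0, fb=1
74: 10100011 → 1, fb=0
75: 01000110 → 0, fb=0
76: 10001100 → 1, fb=0
77: 00011000 → 0, fb=0
78: 00110000 → 0, fb=0
79: 01100000 → 0, fb=1
80: 11000001 → 1, fb=1
81: 10000011 → 1, fb=1
82: 00000111 → 0, fb=0
83: 00001110 → 0, fb=1
84: 00011101 → 0, fb=0
85: 00111010 → 0, fb=1
86: 01110101 → 0, fb=0
87: 11101010 → 1, fb=1
88: 11010101 → 1, fb=0
89: 10101010 → 1, fb=1
90: 01010101 → 0, fb=1
91: 10101011 → 1, fb=1
92: 01010111 → 0, fb=1
93: 10101111 → 1, fb=1
94: 01011111 → 0, fb=0
95: 10111110 → 1, fb=0
96: 01111100 → 0, fb=1

1111001110011000101101001000101001010100111011101100111101111110100110011010100011000001110101010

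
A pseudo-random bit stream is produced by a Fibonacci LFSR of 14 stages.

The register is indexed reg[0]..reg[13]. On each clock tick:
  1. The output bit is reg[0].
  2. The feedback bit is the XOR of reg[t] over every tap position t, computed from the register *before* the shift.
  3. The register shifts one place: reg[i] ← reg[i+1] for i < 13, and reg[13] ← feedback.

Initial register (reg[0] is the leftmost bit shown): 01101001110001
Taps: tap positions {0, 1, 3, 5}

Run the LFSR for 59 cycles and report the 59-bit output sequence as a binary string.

k : reg_k → out_k, fb_k
0: 01101001110001 → 0, fb=1
1: 11010011100011 → 1, fb=1
2: 10100111000111 → 1, fb=0
3: 01001110001110 → 0, fb=0
4: 10011100011100 → 1, fb=1
5: 00111000111001 → 0, fb=1
6: 01110001110011 → 0, fb=0
7: 11100011100110 → 1, fb=0
8: 11000111001100 → 1, fb=1
9: 10001110011001 → 1, fb=0
10: 00011100110010 → 0, fb=0
11: 00111001100100 → 0, fb=1
12: 01110011001001 → 0, fb=0
13: 11100110010010 → 1, fb=1
14: 11001100100101 → 1, fb=1
15: 10011001001011 → 1, fb=0
16: 00110010010110 → 0, fb=1
17: 01100100101101 → 0, fb=0
18: 11001001011010 → 1, fb=0
19: 10010010110100 → 1, fb=0
20: 00100101101000 → 0, fb=1
21: 01001011010001 → 0, fb=1
22: 10010110100011 → 1, fb=1
23: 00101101000111 → 0, fb=1
24: 01011010001111 → 0, fb=0
25: 10110100011110 → 1, fb=1
26: 01101000111101 → 0, fb=1
27: 11010001111011 → 1, fb=1
28: 10100011110111 → 1, fb=1
29: 01000111101111 → 0, fb=0
30: 10001111011110 → 1, fb=0
31: 00011110111100 → 0, fb=0
32: 00111101111000 → 0, fb=0
33: 01111011110000 → 0, fb=0
34: 11110111100000 → 1, fb=0
35: 11101111000000 → 1, fb=1
36: 11011110000001 → 1, fb=0
37: 10111100000010 → 1, fb=1
38: 01111000000101 → 0, fb=0
39: 11110000001010 → 1, fb=1
40: 11100000010101 → 1, fb=0
41: 11000000101010 → 1, fb=0
42: 10000001010100 → 1, fb=1
43: 00000010101001 → 0, fb=0
44: 00000101010010 → 0, fb=1
45: 00001010100101 → 0, fb=0
46: 00010101001010 → 0, fb=0
47: 00101010010100 → 0, fb=0
48: 01010100101000 → 0, fb=1
49: 10101001010001 → 1, fb=1
50: 01010010100011 → 0, fb=0
51: 10100101000110 → 1, fb=0
52: 01001010001100 → 0, fb=1
53: 10010100011001 → 1, fb=1
54: 00101000110011 → 0, fb=0
55: 01010001100110 → 0, fb=0
56: 10100011001100 → 1, fb=1
57: 01000110011001 → 0, fb=0
58: 10001100110010 → 1, fb=0

01101001110001110011001001011010001111011110000001010100101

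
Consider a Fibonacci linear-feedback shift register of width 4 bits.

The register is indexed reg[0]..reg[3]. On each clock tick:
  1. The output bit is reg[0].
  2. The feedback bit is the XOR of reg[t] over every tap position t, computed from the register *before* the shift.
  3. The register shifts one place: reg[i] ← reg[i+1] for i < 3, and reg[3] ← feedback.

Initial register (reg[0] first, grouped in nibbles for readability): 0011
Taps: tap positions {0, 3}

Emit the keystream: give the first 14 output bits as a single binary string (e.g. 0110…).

step | reg (before) | out | fb
   0 | 0011 | 0 | 1
   1 | 0111 | 0 | 1
   2 | 1111 | 1 | 0
   3 | 1110 | 1 | 1
   4 | 1101 | 1 | 0
   5 | 1010 | 1 | 1
   6 | 0101 | 0 | 1
   7 | 1011 | 1 | 0
   8 | 0110 | 0 | 0
   9 | 1100 | 1 | 1
  10 | 1001 | 1 | 0
  11 | 0010 | 0 | 0
  12 | 0100 | 0 | 0
  13 | 1000 | 1 | 1

00111101011001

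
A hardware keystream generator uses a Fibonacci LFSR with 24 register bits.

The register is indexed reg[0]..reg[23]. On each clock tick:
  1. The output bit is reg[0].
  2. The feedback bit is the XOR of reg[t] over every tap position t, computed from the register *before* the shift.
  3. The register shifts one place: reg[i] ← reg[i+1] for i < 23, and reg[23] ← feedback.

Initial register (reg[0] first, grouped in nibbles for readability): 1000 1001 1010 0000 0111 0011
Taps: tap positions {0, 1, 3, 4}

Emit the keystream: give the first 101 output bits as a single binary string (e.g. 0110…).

10001001101000000111001101001101111001000011101101100111010011100010000011100111010000010110100001100

step | reg (before) | out | fb
   0 | 100010011010000001110011 | 1 | 0
   1 | 000100110100000011100110 | 0 | 1
   2 | 001001101000000111001101 | 0 | 0
   3 | 010011010000001110011010 | 0 | 0
   4 | 100110100000011100110100 | 1 | 1
   5 | 001101000000111001101001 | 0 | 1
   6 | 011010000001110011010011 | 0 | 0
   7 | 110100000011100110100110 | 1 | 1
   8 | 101000000111001101001101 | 1 | 1
   9 | 010000001110011010011011 | 0 | 1
  10 | 100000011100110100110111 | 1 | 1
  11 | 000000111001101001101111 | 0 | 0
  12 | 000001110011010011011110 | 0 | 0
  13 | 000011100110100110111100 | 0 | 1
  14 | 000111001101001101111001 | 0 | 0
  15 | 001110011010011011110010 | 0 | 0
  16 | 011100110100110111100100 | 0 | 0
  17 | 111001101001101111001000 | 1 | 0
  18 | 110011010011011110010000 | 1 | 1
  19 | 100110100110111100100001 | 1 | 1
  20 | 001101001101111001000011 | 0 | 1
  21 | 011010011011110010000111 | 0 | 0
  22 | 110100110111100100001110 | 1 | 1
  23 | 101001101111001000011101 | 1 | 1
  24 | 010011011110010000111011 | 0 | 0
  25 | 100110111100100001110110 | 1 | 1
  26 | 001101111001000011101101 | 0 | 1
  27 | 011011110010000111011011 | 0 | 0
  28 | 110111100100001110110110 | 1 | 0
  29 | 101111001000011101101100 | 1 | 1
  30 | 011110010000111011011001 | 0 | 1
  31 | 111100100001110110110011 | 1 | 1
  32 | 111001000011101101100111 | 1 | 0
  33 | 110010000111011011001110 | 1 | 1
  34 | 100100001110110110011101 | 1 | 0
  35 | 001000011101101100111010 | 0 | 0
  36 | 010000111011011001110100 | 0 | 1
  37 | 100001110110110011101001 | 1 | 1
  38 | 000011101101100111010011 | 0 | 1
  39 | 000111011011001110100111 | 0 | 0
  40 | 001110110110011101001110 | 0 | 0
  41 | 011101101100111010011100 | 0 | 0
  42 | 111011011001110100111000 | 1 | 1
  43 | 110110110011101001110001 | 1 | 0
  44 | 101101100111010011100010 | 1 | 0
  45 | 011011001110100111000100 | 0 | 0
  46 | 110110011101001110001000 | 1 | 0
  47 | 101100111010011100010000 | 1 | 0
  48 | 011001110100111000100000 | 0 | 1
  49 | 110011101001110001000001 | 1 | 1
  50 | 100111010011100010000011 | 1 | 1
  51 | 001110100111000100000111 | 0 | 0
  52 | 011101001110001000001110 | 0 | 0
  53 | 111010011100010000011100 | 1 | 1
  54 | 110100111000100000111001 | 1 | 1
  55 | 101001110001000001110011 | 1 | 1
  56 | 010011100010000011100111 | 0 | 0
  57 | 100111000100000111001110 | 1 | 1
  58 | 001110001000001110011101 | 0 | 0
  59 | 011100010000011100111010 | 0 | 0
  60 | 111000100000111001110100 | 1 | 0
  61 | 110001000001110011101000 | 1 | 0
  62 | 100010000011100111010000 | 1 | 0
  63 | 000100000111001110100000 | 0 | 1
  64 | 001000001110011101000001 | 0 | 0
  65 | 010000011100111010000010 | 0 | 1
  66 | 100000111001110100000101 | 1 | 1
  67 | 000001110011101000001011 | 0 | 0
  68 | 000011100111010000010110 | 0 | 1
  69 | 000111001110100000101101 | 0 | 0
  70 | 001110011101000001011010 | 0 | 0
  71 | 011100111010000010110100 | 0 | 0
  72 | 111001110100000101101000 | 1 | 0
  73 | 110011101000001011010000 | 1 | 1
  74 | 100111010000010110100001 | 1 | 1
  75 | 001110100000101101000011 | 0 | 0
  76 | 011101000001011010000110 | 0 | 0
  77 | 111010000010110100001100 | 1 | 1
  78 | 110100000101101000011001 | 1 | 1
  79 | 101000001011010000110011 | 1 | 1
  80 | 010000010110100001100111 | 0 | 1
  81 | 100000101101000011001111 | 1 | 1
  82 | 000001011010000110011111 | 0 | 0
  83 | 000010110100001100111110 | 0 | 1
  84 | 000101101000011001111101 | 0 | 1
  85 | 001011010000110011111011 | 0 | 1
  86 | 010110100001100111110111 | 0 | 1
  87 | 101101000011001111101111 | 1 | 0
  88 | 011010000110011111011110 | 0 | 0
  89 | 110100001100111110111100 | 1 | 1
  90 | 101000011001111101111001 | 1 | 1
  91 | 010000110011111011110011 | 0 | 1
  92 | 100001100111110111100111 | 1 | 1
  93 | 000011001111101111001111 | 0 | 1
  94 | 000110011111011110011111 | 0 | 0
  95 | 001100111110111100111110 | 0 | 1
  96 | 011001111101111001111101 | 0 | 1
  97 | 110011111011110011111011 | 1 | 1
  98 | 100111110111100111110111 | 1 | 1
  99 | 001111101111001111101111 | 0 | 0
 100 | 011111011110011111011110 | 0 | 1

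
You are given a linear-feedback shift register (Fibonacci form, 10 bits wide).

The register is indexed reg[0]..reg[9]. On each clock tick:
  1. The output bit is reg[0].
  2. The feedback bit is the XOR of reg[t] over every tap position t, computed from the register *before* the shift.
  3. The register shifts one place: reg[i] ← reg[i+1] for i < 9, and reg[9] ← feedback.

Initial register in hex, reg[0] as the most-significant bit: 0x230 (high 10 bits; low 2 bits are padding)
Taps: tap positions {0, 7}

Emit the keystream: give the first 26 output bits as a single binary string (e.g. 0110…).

step | reg (before) | out | fb
   0 | 0010001100 | 0 | 1
   1 | 0100011001 | 0 | 0
   2 | 1000110010 | 1 | 1
   3 | 0001100101 | 0 | 1
   4 | 0011001011 | 0 | 0
   5 | 0110010110 | 0 | 1
   6 | 1100101101 | 1 | 0
   7 | 1001011010 | 1 | 1
   8 | 0010110101 | 0 | 1
   9 | 0101101011 | 0 | 0
  10 | 1011010110 | 1 | 0
  11 | 0110101100 | 0 | 1
  12 | 1101011001 | 1 | 1
  13 | 1010110011 | 1 | 1
  14 | 0101100111 | 0 | 1
  15 | 1011001111 | 1 | 0
  16 | 0110011110 | 0 | 1
  17 | 1100111101 | 1 | 0
  18 | 1001111010 | 1 | 1
  19 | 0011110101 | 0 | 1
  20 | 0111101011 | 0 | 0
  21 | 1111010110 | 1 | 0
  22 | 1110101100 | 1 | 0
  23 | 1101011000 | 1 | 1
  24 | 1010110001 | 1 | 1
  25 | 0101100011 | 0 | 0

00100011001011010110011110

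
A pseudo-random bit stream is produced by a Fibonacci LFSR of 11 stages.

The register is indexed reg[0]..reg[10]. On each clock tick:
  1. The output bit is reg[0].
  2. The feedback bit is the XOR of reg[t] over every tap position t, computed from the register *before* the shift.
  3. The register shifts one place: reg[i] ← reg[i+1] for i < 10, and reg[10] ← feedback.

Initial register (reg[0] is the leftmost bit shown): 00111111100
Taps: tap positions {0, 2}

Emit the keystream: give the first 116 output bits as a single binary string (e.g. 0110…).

00111111100110000011111100011000011011110011101001111010011100100111011101110101010101000000000010000000010100000010

step | reg (before) | out | fb
   0 | 00111111100 | 0 | 1
   1 | 01111111001 | 0 | 1
   2 | 11111110011 | 1 | 0
   3 | 11111100110 | 1 | 0
   4 | 11111001100 | 1 | 0
   5 | 11110011000 | 1 | 0
   6 | 11100110000 | 1 | 0
   7 | 11001100000 | 1 | 1
   8 | 10011000001 | 1 | 1
   9 | 00110000011 | 0 | 1
  10 | 01100000111 | 0 | 1
  11 | 11000001111 | 1 | 1
  12 | 10000011111 | 1 | 1
  13 | 00000111111 | 0 | 0
  14 | 00001111110 | 0 | 0
  15 | 00011111100 | 0 | 0
  16 | 00111111000 | 0 | 1
  17 | 01111110001 | 0 | 1
  18 | 11111100011 | 1 | 0
  19 | 11111000110 | 1 | 0
  20 | 11110001100 | 1 | 0
  21 | 11100011000 | 1 | 0
  22 | 11000110000 | 1 | 1
  23 | 10001100001 | 1 | 1
  24 | 00011000011 | 0 | 0
  25 | 00110000110 | 0 | 1
  26 | 01100001101 | 0 | 1
  27 | 11000011011 | 1 | 1
  28 | 10000110111 | 1 | 1
  29 | 00001101111 | 0 | 0
  30 | 00011011110 | 0 | 0
  31 | 00110111100 | 0 | 1
  32 | 01101111001 | 0 | 1
  33 | 11011110011 | 1 | 1
  34 | 10111100111 | 1 | 0
  35 | 01111001110 | 0 | 1
  36 | 11110011101 | 1 | 0
  37 | 11100111010 | 1 | 0
  38 | 11001110100 | 1 | 1
  39 | 10011101001 | 1 | 1
  40 | 00111010011 | 0 | 1
  41 | 01110100111 | 0 | 1
  42 | 11101001111 | 1 | 0
  43 | 11010011110 | 1 | 1
  44 | 10100111101 | 1 | 0
  45 | 01001111010 | 0 | 0
  46 | 10011110100 | 1 | 1
  47 | 00111101001 | 0 | 1
  48 | 01111010011 | 0 | 1
  49 | 11110100111 | 1 | 0
  50 | 11101001110 | 1 | 0
  51 | 11010011100 | 1 | 1
  52 | 10100111001 | 1 | 0
  53 | 01001110010 | 0 | 0
  54 | 10011100100 | 1 | 1
  55 | 00111001001 | 0 | 1
  56 | 01110010011 | 0 | 1
  57 | 11100100111 | 1 | 0
  58 | 11001001110 | 1 | 1
  59 | 10010011101 | 1 | 1
  60 | 00100111011 | 0 | 1
  61 | 01001110111 | 0 | 0
  62 | 10011101110 | 1 | 1
  63 | 00111011101 | 0 | 1
  64 | 01110111011 | 0 | 1
  65 | 11101110111 | 1 | 0
  66 | 11011101110 | 1 | 1
  67 | 10111011101 | 1 | 0
  68 | 01110111010 | 0 | 1
  69 | 11101110101 | 1 | 0
  70 | 11011101010 | 1 | 1
  71 | 10111010101 | 1 | 0
  72 | 01110101010 | 0 | 1
  73 | 11101010101 | 1 | 0
  74 | 11010101010 | 1 | 1
  75 | 10101010101 | 1 | 0
  76 | 01010101010 | 0 | 0
  77 | 10101010100 | 1 | 0
  78 | 01010101000 | 0 | 0
  79 | 10101010000 | 1 | 0
  80 | 01010100000 | 0 | 0
  81 | 10101000000 | 1 | 0
  82 | 01010000000 | 0 | 0
  83 | 10100000000 | 1 | 0
  84 | 01000000000 | 0 | 0
  85 | 10000000000 | 1 | 1
  86 | 00000000001 | 0 | 0
  87 | 00000000010 | 0 | 0
  88 | 00000000100 | 0 | 0
  89 | 00000001000 | 0 | 0
  90 | 00000010000 | 0 | 0
  91 | 00000100000 | 0 | 0
  92 | 00001000000 | 0 | 0
  93 | 00010000000 | 0 | 0
  94 | 00100000000 | 0 | 1
  95 | 01000000001 | 0 | 0
  96 | 10000000010 | 1 | 1
  97 | 00000000101 | 0 | 0
  98 | 00000001010 | 0 | 0
  99 | 00000010100 | 0 | 0
 100 | 00000101000 | 0 | 0
 101 | 00001010000 | 0 | 0
 102 | 00010100000 | 0 | 0
 103 | 00101000000 | 0 | 1
 104 | 01010000001 | 0 | 0
 105 | 10100000010 | 1 | 0
 106 | 01000000100 | 0 | 0
 107 | 10000001000 | 1 | 1
 108 | 00000010001 | 0 | 0
 109 | 00000100010 | 0 | 0
 110 | 00001000100 | 0 | 0
 111 | 00010001000 | 0 | 0
 112 | 00100010000 | 0 | 1
 113 | 01000100001 | 0 | 0
 114 | 10001000010 | 1 | 1
 115 | 00010000101 | 0 | 0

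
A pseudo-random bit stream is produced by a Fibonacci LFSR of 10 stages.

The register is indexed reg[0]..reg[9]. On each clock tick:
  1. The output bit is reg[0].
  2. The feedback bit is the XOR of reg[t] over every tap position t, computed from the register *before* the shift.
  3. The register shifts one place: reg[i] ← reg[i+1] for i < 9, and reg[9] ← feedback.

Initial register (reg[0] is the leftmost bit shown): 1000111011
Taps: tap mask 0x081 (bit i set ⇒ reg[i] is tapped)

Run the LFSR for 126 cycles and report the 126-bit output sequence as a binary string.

k : reg_k → out_k, fb_k
0: 1000111011 → 1, fb=1
1: 0001110111 → 0, fb=1
2: 0011101111 → 0, fb=1
3: 0111011111 → 0, fb=1
4: 1110111111 → 1, fb=0
5: 1101111110 → 1, fb=0
6: 1011111100 → 1, fb=0
7: 0111111000 → 0, fb=0
8: 1111110000 → 1, fb=1
9: 1111100001 → 1, fb=1
10: 1111000011 → 1, fb=1
11: 1110000111 → 1, fb=0
12: 1100001110 → 1, fb=0
13: 1000011100 → 1, fb=0
14: 0000111000 → 0, fb=0
15: 0001110000 → 0, fb=0
16: 0011100000 → 0, fb=0
17: 0111000000 → 0, fb=0
18: 1110000000 → 1, fb=1
19: 1100000001 → 1, fb=1
20: 1000000011 → 1, fb=1
21: 0000000111 → 0, fb=1
22: 0000001111 → 0, fb=1
23: 0000011111 → 0, fb=1
24: 0000111111 → 0, fb=1
25: 0001111111 → 0, fb=1
26: 0011111111 → 0, fb=1
27: 0111111111 → 0, fb=1
28: 1111111111 → 1, fb=0
29: 1111111110 → 1, fb=0
30: 1111111100 → 1, fb=0
31: 1111111000 → 1, fb=1
32: 1111110001 → 1, fb=1
33: 1111100011 → 1, fb=1
34: 1111000111 → 1, fb=0
35: 1110001110 → 1, fb=0
36: 1100011100 → 1, fb=0
37: 1000111000 → 1, fb=1
38: 0001110001 → 0, fb=0
39: 0011100010 → 0, fb=0
40: 0111000100 → 0, fb=1
41: 1110001001 → 1, fb=1
42: 1100010011 → 1, fb=1
43: 1000100111 → 1, fb=0
44: 0001001110 → 0, fb=1
45: 0010011101 → 0, fb=1
46: 0100111011 → 0, fb=0
47: 1001110110 → 1, fb=0
48: 0011101100 → 0, fb=1
49: 0111011001 → 0, fb=0
50: 1110110010 → 1, fb=1
51: 1101100101 → 1, fb=0
52: 1011001010 → 1, fb=1
53: 0110010101 → 0, fb=1
54: 1100101011 → 1, fb=1
55: 1001010111 → 1, fb=0
56: 0010101110 → 0, fb=1
57: 0101011101 → 0, fb=1
58: 1010111011 → 1, fb=1
59: 0101110111 → 0, fb=1
60: 1011101111 → 1, fb=0
61: 0111011110 → 0, fb=1
62: 1110111101 → 1, fb=0
63: 1101111010 → 1, fb=1
64: 1011110101 → 1, fb=0
65: 0111101010 → 0, fb=0
66: 1111010100 → 1, fb=0
67: 1110101000 → 1, fb=1
68: 1101010001 → 1, fb=1
69: 1010100011 → 1, fb=1
70: 0101000111 → 0, fb=1
71: 1010001111 → 1, fb=0
72: 0100011110 → 0, fb=1
73: 1000111101 → 1, fb=0
74: 0001111010 → 0, fb=0
75: 0011110100 → 0, fb=1
76: 0111101001 → 0, fb=0
77: 1111010010 → 1, fb=1
78: 1110100101 → 1, fb=0
79: 1101001010 → 1, fb=1
80: 1010010101 → 1, fb=0
81: 0100101010 → 0, fb=0
82: 1001010100 → 1, fb=0
83: 0010101000 → 0, fb=0
84: 0101010000 → 0, fb=0
85: 1010100000 → 1, fb=1
86: 0101000001 → 0, fb=0
87: 1010000010 → 1, fb=1
88: 0100000101 → 0, fb=1
89: 1000001011 → 1, fb=1
90: 0000010111 → 0, fb=1
91: 0000101111 → 0, fb=1
92: 0001011111 → 0, fb=1
93: 0010111111 → 0, fb=1
94: 0101111111 → 0, fb=1
95: 1011111111 → 1, fb=0
96: 0111111110 → 0, fb=1
97: 1111111101 → 1, fb=0
98: 1111111010 → 1, fb=1
99: 1111110101 → 1, fb=0
100: 1111101010 → 1, fb=1
101: 1111010101 → 1, fb=0
102: 1110101010 → 1, fb=1
103: 1101010101 → 1, fb=0
104: 1010101010 → 1, fb=1
105: 0101010101 → 0, fb=1
106: 1010101011 → 1, fb=1
107: 0101010111 → 0, fb=1
108: 1010101111 → 1, fb=0
109: 0101011110 → 0, fb=1
110: 1010111101 → 1, fb=0
111: 0101111010 → 0, fb=0
112: 1011110100 → 1, fb=0
113: 0111101000 → 0, fb=0
114: 1111010000 → 1, fb=1
115: 1110100001 → 1, fb=1
116: 1101000011 → 1, fb=1
117: 1010000111 → 1, fb=0
118: 0100001110 → 0, fb=1
119: 1000011101 → 1, fb=0
120: 0000111010 → 0, fb=0
121: 0001110100 → 0, fb=1
122: 0011101001 → 0, fb=0
123: 0111010010 → 0, fb=0
124: 1110100100 → 1, fb=0
125: 1101001000 → 1, fb=1

100011101111110000111000000011111111110001110001001110110010101110111101010001111010010101000001011111111010101010111101000011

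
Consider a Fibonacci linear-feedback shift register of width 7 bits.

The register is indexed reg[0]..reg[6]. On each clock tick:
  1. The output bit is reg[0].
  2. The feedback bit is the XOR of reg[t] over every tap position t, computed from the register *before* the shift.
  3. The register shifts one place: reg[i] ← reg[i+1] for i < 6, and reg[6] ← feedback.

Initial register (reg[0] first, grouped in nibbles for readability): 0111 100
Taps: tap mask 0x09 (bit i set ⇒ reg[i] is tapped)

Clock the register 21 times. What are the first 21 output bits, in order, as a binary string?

k : reg_k → out_k, fb_k
0: 0111100 → 0, fb=1
1: 1111001 → 1, fb=0
2: 1110010 → 1, fb=1
3: 1100101 → 1, fb=1
4: 1001011 → 1, fb=0
5: 0010110 → 0, fb=0
6: 0101100 → 0, fb=1
7: 1011001 → 1, fb=0
8: 0110010 → 0, fb=0
9: 1100100 → 1, fb=1
10: 1001001 → 1, fb=0
11: 0010010 → 0, fb=0
12: 0100100 → 0, fb=0
13: 1001000 → 1, fb=0
14: 0010000 → 0, fb=0
15: 0100000 → 0, fb=0
16: 1000000 → 1, fb=1
17: 0000001 → 0, fb=0
18: 0000010 → 0, fb=0
19: 0000100 → 0, fb=0
20: 0001000 → 0, fb=1

011110010110010010000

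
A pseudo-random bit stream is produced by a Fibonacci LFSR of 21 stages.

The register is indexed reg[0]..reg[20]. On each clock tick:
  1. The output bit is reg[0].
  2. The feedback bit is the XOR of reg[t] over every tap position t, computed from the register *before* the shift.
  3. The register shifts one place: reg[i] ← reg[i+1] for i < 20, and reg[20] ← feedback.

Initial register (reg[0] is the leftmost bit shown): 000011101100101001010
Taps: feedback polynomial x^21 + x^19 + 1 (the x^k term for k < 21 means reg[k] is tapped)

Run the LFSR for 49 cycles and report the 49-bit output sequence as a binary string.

0000111011001010010101010011100001000010001000011

tick  register→output (feedback)
  0  000011101100101001010→0 (1)
  1  000111011001010010101→0 (0)
  2  001110110010100101010→0 (1)
  3  011101100101001010101→0 (0)
  4  111011001010010101010→1 (0)
  5  110110010100101010100→1 (1)
  6  101100101001010101001→1 (1)
  7  011001010010101010011→0 (1)
  8  110010100101010100111→1 (0)
  9  100101001010101001110→1 (0)
 10  001010010101010011100→0 (0)
 11  010100101010100111000→0 (0)
 12  101001010101001110000→1 (1)
 13  010010101010011100001→0 (0)
 14  100101010100111000010→1 (0)
 15  001010101001110000100→0 (0)
 16  010101010011100001000→0 (0)
 17  101010100111000010000→1 (1)
 18  010101001110000100001→0 (0)
 19  101010011100001000010→1 (0)
 20  010100111000010000100→0 (0)
 21  101001110000100001000→1 (1)
 22  010011100001000010001→0 (0)
 23  100111000010000100010→1 (0)
 24  001110000100001000100→0 (0)
 25  011100001000010001000→0 (0)
 26  111000010000100010000→1 (1)
 27  110000100001000100001→1 (1)
 28  100001000010001000011→1 (0)
 29  000010000100010000110→0 (1)
 30  000100001000100001101→0 (0)
 31  001000010001000011010→0 (1)
 32  010000100010000110101→0 (0)
 33  100001000100001101010→1 (0)
 34  000010001000011010100→0 (0)
 35  000100010000110101000→0 (0)
 36  001000100001101010000→0 (0)
 37  010001000011010100000→0 (0)
 38  100010000110101000000→1 (1)
 39  000100001101010000001→0 (0)
 40  001000011010100000010→0 (1)
 41  010000110101000000101→0 (0)
 42  100001101010000001010→1 (0)
 43  000011010100000010100→0 (0)
 44  000110101000000101000→0 (0)
 45  001101010000001010000→0 (0)
 46  011010100000010100000→0 (0)
 47  110101000000101000000→1 (1)
 48  101010000001010000001→1 (1)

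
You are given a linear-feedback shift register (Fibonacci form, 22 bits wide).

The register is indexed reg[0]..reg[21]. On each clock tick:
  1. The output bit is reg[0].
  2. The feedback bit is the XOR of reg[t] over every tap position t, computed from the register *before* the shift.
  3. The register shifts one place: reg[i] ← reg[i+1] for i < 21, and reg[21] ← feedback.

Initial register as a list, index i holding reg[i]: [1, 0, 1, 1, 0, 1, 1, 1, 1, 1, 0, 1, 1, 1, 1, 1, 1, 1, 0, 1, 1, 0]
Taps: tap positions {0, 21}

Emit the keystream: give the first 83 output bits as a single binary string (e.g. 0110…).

k : reg_k → out_k, fb_k
0: 1011011111011111110110 → 1, fb=1
1: 0110111110111111101101 → 0, fb=1
2: 1101111101111111011011 → 1, fb=0
3: 1011111011111110110110 → 1, fb=1
4: 0111110111111101101101 → 0, fb=1
5: 1111101111111011011011 → 1, fb=0
6: 1111011111110110110110 → 1, fb=1
7: 1110111111101101101101 → 1, fb=0
8: 1101111111011011011010 → 1, fb=1
9: 1011111110110110110101 → 1, fb=0
10: 0111111101101101101010 → 0, fb=0
11: 1111111011011011010100 → 1, fb=1
12: 1111110110110110101001 → 1, fb=0
13: 1111101101101101010010 → 1, fb=1
14: 1111011011011010100101 → 1, fb=0
15: 1110110110110101001010 → 1, fb=1
16: 1101101101101010010101 → 1, fb=0
17: 1011011011010100101010 → 1, fb=1
18: 0110110110101001010101 → 0, fb=1
19: 1101101101010010101011 → 1, fb=0
20: 1011011010100101010110 → 1, fb=1
21: 0110110101001010101101 → 0, fb=1
22: 1101101010010101011011 → 1, fb=0
23: 1011010100101010110110 → 1, fb=1
24: 0110101001010101101101 → 0, fb=1
25: 1101010010101011011011 → 1, fb=0
26: 1010100101010110110110 → 1, fb=1
27: 0101001010101101101101 → 0, fb=1
28: 1010010101011011011011 → 1, fb=0
29: 0100101010110110110110 → 0, fb=0
30: 1001010101101101101100 → 1, fb=1
31: 0010101011011011011001 → 0, fb=1
32: 0101010110110110110011 → 0, fb=1
33: 1010101101101101100111 → 1, fb=0
34: 0101011011011011001110 → 0, fb=0
35: 1010110110110110011100 → 1, fb=1
36: 0101101101101100111001 → 0, fb=1
37: 1011011011011001110011 → 1, fb=0
38: 0110110110110011100110 → 0, fb=0
39: 1101101101100111001100 → 1, fb=1
40: 1011011011001110011001 → 1, fb=0
41: 0110110110011100110010 → 0, fb=0
42: 1101101100111001100100 → 1, fb=1
43: 1011011001110011001001 → 1, fb=0
44: 0110110011100110010010 → 0, fb=0
45: 1101100111001100100100 → 1, fb=1
46: 1011001110011001001001 → 1, fb=0
47: 0110011100110010010010 → 0, fb=0
48: 1100111001100100100100 → 1, fb=1
49: 1001110011001001001001 → 1, fb=0
50: 0011100110010010010010 → 0, fb=0
51: 0111001100100100100100 → 0, fb=0
52: 1110011001001001001000 → 1, fb=1
53: 1100110010010010010001 → 1, fb=0
54: 1001100100100100100010 → 1, fb=1
55: 0011001001001001000101 → 0, fb=1
56: 0110010010010010001011 → 0, fb=1
57: 1100100100100100010111 → 1, fb=0
58: 1001001001001000101110 → 1, fb=1
59: 0010010010010001011101 → 0, fb=1
60: 0100100100100010111011 → 0, fb=1
61: 1001001001000101110111 → 1, fb=0
62: 0010010010001011101110 → 0, fb=0
63: 0100100100010111011100 → 0, fb=0
64: 1001001000101110111000 → 1, fb=1
65: 0010010001011101110001 → 0, fb=1
66: 0100100010111011100011 → 0, fb=1
67: 1001000101110111000111 → 1, fb=0
68: 0010001011101110001110 → 0, fb=0
69: 0100010111011100011100 → 0, fb=0
70: 1000101110111000111000 → 1, fb=1
71: 0001011101110001110001 → 0, fb=1
72: 0010111011100011100011 → 0, fb=1
73: 0101110111000111000111 → 0, fb=1
74: 1011101110001110001111 → 1, fb=0
75: 0111011100011100011110 → 0, fb=0
76: 1110111000111000111100 → 1, fb=1
77: 1101110001110001111001 → 1, fb=0
78: 1011100011100011110010 → 1, fb=1
79: 0111000111000111100101 → 0, fb=1
80: 1110001110001111001011 → 1, fb=0
81: 1100011100011110010110 → 1, fb=1
82: 1000111000111100101101 → 1, fb=0

10110111110111111101101101101010010101011011011011001110011001001001001000101110111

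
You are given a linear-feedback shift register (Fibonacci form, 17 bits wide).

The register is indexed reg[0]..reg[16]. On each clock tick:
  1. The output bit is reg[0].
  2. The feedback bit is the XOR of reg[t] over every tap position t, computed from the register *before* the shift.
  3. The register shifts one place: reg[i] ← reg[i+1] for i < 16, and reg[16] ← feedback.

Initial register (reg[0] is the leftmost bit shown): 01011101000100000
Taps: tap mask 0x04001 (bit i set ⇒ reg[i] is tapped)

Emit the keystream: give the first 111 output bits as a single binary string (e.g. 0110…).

010111010001000000101011111101101100110001110101110111011000101110011101011010001101010000110010001011111110010

k : reg_k → out_k, fb_k
0: 01011101000100000 → 0, fb=0
1: 10111010001000000 → 1, fb=1
2: 01110100010000001 → 0, fb=0
3: 11101000100000010 → 1, fb=1
4: 11010001000000101 → 1, fb=0
5: 10100010000001010 → 1, fb=1
6: 01000100000010101 → 0, fb=1
7: 10001000000101011 → 1, fb=1
8: 00010000001010111 → 0, fb=1
9: 00100000010101111 → 0, fb=1
10: 01000000101011111 → 0, fb=1
11: 10000001010111111 → 1, fb=0
12: 00000010101111110 → 0, fb=1
13: 00000101011111101 → 0, fb=1
14: 00001010111111011 → 0, fb=0
15: 00010101111110110 → 0, fb=1
16: 00101011111101101 → 0, fb=1
17: 01010111111011011 → 0, fb=0
18: 10101111110110110 → 1, fb=0
19: 01011111101101100 → 0, fb=1
20: 10111111011011001 → 1, fb=1
21: 01111110110110011 → 0, fb=0
22: 11111101101100110 → 1, fb=0
23: 11111011011001100 → 1, fb=0
24: 11110110110011000 → 1, fb=1
25: 11101101100110001 → 1, fb=1
26: 11011011001100011 → 1, fb=1
27: 10110110011000111 → 1, fb=0
28: 01101100110001110 → 0, fb=1
29: 11011001100011101 → 1, fb=0
30: 10110011000111010 → 1, fb=1
31: 01100110001110101 → 0, fb=1
32: 11001100011101011 → 1, fb=1
33: 10011000111010111 → 1, fb=0
34: 00110001110101110 → 0, fb=1
35: 01100011101011101 → 0, fb=1
36: 11000111010111011 → 1, fb=1
37: 10001110101110111 → 1, fb=0
38: 00011101011101110 → 0, fb=1
39: 00111010111011101 → 0, fb=1
40: 01110101110111011 → 0, fb=0
41: 11101011101110110 → 1, fb=0
42: 11010111011101100 → 1, fb=0
43: 10101110111011000 → 1, fb=1
44: 01011101110110001 → 0, fb=0
45: 10111011101100010 → 1, fb=1
46: 01110111011000101 → 0, fb=1
47: 11101110110001011 → 1, fb=1
48: 11011101100010111 → 1, fb=0
49: 10111011000101110 → 1, fb=0
50: 01110110001011100 → 0, fb=1
51: 11101100010111001 → 1, fb=1
52: 11011000101110011 → 1, fb=1
53: 10110001011100111 → 1, fb=0
54: 01100010111001110 → 0, fb=1
55: 11000101110011101 → 1, fb=0
56: 10001011100111010 → 1, fb=1
57: 00010111001110101 → 0, fb=1
58: 00101110011101011 → 0, fb=0
59: 01011100111010110 → 0, fb=1
60: 10111001110101101 → 1, fb=0
61: 01110011101011010 → 0, fb=0
62: 11100111010110100 → 1, fb=0
63: 11001110101101000 → 1, fb=1
64: 10011101011010001 → 1, fb=1
65: 00111010110100011 → 0, fb=0
66: 01110101101000110 → 0, fb=1
67: 11101011010001101 → 1, fb=0
68: 11010110100011010 → 1, fb=1
69: 10101101000110101 → 1, fb=0
70: 01011010001101010 → 0, fb=0
71: 10110100011010100 → 1, fb=0
72: 01101000110101000 → 0, fb=0
73: 11010001101010000 → 1, fb=1
74: 10100011010100001 → 1, fb=1
75: 01000110101000011 → 0, fb=0
76: 10001101010000110 → 1, fb=0
77: 00011010100001100 → 0, fb=1
78: 00110101000011001 → 0, fb=0
79: 01101010000110010 → 0, fb=0
80: 11010100001100100 → 1, fb=0
81: 10101000011001000 → 1, fb=1
82: 01010000110010001 → 0, fb=0
83: 10100001100100010 → 1, fb=1
84: 01000011001000101 → 0, fb=1
85: 10000110010001011 → 1, fb=1
86: 00001100100010111 → 0, fb=1
87: 00011001000101111 → 0, fb=1
88: 00110010001011111 → 0, fb=1
89: 01100100010111111 → 0, fb=1
90: 11001000101111111 → 1, fb=0
91: 10010001011111110 → 1, fb=0
92: 00100010111111100 → 0, fb=1
93: 01000101111111001 → 0, fb=0
94: 10001011111110010 → 1, fb=1
95: 00010111111100101 → 0, fb=1
96: 00101111111001011 → 0, fb=0
97: 01011111110010110 → 0, fb=1
98: 10111111100101101 → 1, fb=0
99: 01111111001011010 → 0, fb=0
100: 11111110010110100 → 1, fb=0
101: 11111100101101000 → 1, fb=1
102: 11111001011010001 → 1, fb=1
103: 11110010110100011 → 1, fb=1
104: 11100101101000111 → 1, fb=0
105: 11001011010001110 → 1, fb=0
106: 10010110100011100 → 1, fb=0
107: 00101101000111000 → 0, fb=0
108: 01011010001110000 → 0, fb=0
109: 10110100011100000 → 1, fb=1
110: 01101000111000001 → 0, fb=0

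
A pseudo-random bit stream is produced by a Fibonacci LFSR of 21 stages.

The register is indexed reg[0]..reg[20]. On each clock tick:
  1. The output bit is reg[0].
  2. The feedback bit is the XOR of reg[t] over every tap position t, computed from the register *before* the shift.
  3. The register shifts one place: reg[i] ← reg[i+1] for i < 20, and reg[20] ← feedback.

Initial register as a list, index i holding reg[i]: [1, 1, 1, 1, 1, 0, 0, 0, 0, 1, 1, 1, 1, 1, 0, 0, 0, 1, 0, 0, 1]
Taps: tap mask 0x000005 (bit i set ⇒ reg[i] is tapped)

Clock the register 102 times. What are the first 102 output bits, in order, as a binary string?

k : reg_k → out_k, fb_k
0: 111110000111110001001 → 1, fb=0
1: 111100001111100010010 → 1, fb=0
2: 111000011111000100100 → 1, fb=0
3: 110000111110001001000 → 1, fb=1
4: 100001111100010010001 → 1, fb=1
5: 000011111000100100011 → 0, fb=0
6: 000111110001001000110 → 0, fb=0
7: 001111100010010001100 → 0, fb=1
8: 011111000100100011001 → 0, fb=1
9: 111110001001000110011 → 1, fb=0
10: 111100010010001100110 → 1, fb=0
11: 111000100100011001100 → 1, fb=0
12: 110001001000110011000 → 1, fb=1
13: 100010010001100110001 → 1, fb=1
14: 000100100011001100011 → 0, fb=0
15: 001001000110011000110 → 0, fb=1
16: 010010001100110001101 → 0, fb=0
17: 100100011001100011010 → 1, fb=1
18: 001000110011000110101 → 0, fb=1
19: 010001100110001101011 → 0, fb=0
20: 100011001100011010110 → 1, fb=1
21: 000110011000110101101 → 0, fb=0
22: 001100110001101011010 → 0, fb=1
23: 011001100011010110101 → 0, fb=1
24: 110011000110101101011 → 1, fb=1
25: 100110001101011010111 → 1, fb=1
26: 001100011010110101111 → 0, fb=1
27: 011000110101101011111 → 0, fb=1
28: 110001101011010111111 → 1, fb=1
29: 100011010110101111111 → 1, fb=1
30: 000110101101011111111 → 0, fb=0
31: 001101011010111111110 → 0, fb=1
32: 011010110101111111101 → 0, fb=1
33: 110101101011111111011 → 1, fb=1
34: 101011010111111110111 → 1, fb=0
35: 010110101111111101110 → 0, fb=0
36: 101101011111111011100 → 1, fb=0
37: 011010111111110111000 → 0, fb=1
38: 110101111111101110001 → 1, fb=1
39: 101011111111011100011 → 1, fb=0
40: 010111111110111000110 → 0, fb=0
41: 101111111101110001100 → 1, fb=0
42: 011111111011100011000 → 0, fb=1
43: 111111110111000110001 → 1, fb=0
44: 111111101110001100010 → 1, fb=0
45: 111111011100011000100 → 1, fb=0
46: 111110111000110001000 → 1, fb=0
47: 111101110001100010000 → 1, fb=0
48: 111011100011000100000 → 1, fb=0
49: 110111000110001000000 → 1, fb=1
50: 101110001100010000001 → 1, fb=0
51: 011100011000100000010 → 0, fb=1
52: 111000110001000000101 → 1, fb=0
53: 110001100010000001010 → 1, fb=1
54: 100011000100000010101 → 1, fb=1
55: 000110001000000101011 → 0, fb=0
56: 001100010000001010110 → 0, fb=1
57: 011000100000010101101 → 0, fb=1
58: 110001000000101011011 → 1, fb=1
59: 100010000001010110111 → 1, fb=1
60: 000100000010101101111 → 0, fb=0
61: 001000000101011011110 → 0, fb=1
62: 010000001010110111101 → 0, fb=0
63: 100000010101101111010 → 1, fb=1
64: 000000101011011110101 → 0, fb=0
65: 000001010110111101010 → 0, fb=0
66: 000010101101111010100 → 0, fb=0
67: 000101011011110101000 → 0, fb=0
68: 001010110111101010000 → 0, fb=1
69: 010101101111010100001 → 0, fb=0
70: 101011011110101000010 → 1, fb=0
71: 010110111101010000100 → 0, fb=0
72: 101101111010100001000 → 1, fb=0
73: 011011110101000010000 → 0, fb=1
74: 110111101010000100001 → 1, fb=1
75: 101111010100001000011 → 1, fb=0
76: 011110101000010000110 → 0, fb=1
77: 111101010000100001101 → 1, fb=0
78: 111010100001000011010 → 1, fb=0
79: 110101000010000110100 → 1, fb=1
80: 101010000100001101001 → 1, fb=0
81: 010100001000011010010 → 0, fb=0
82: 101000010000110100100 → 1, fb=0
83: 010000100001101001000 → 0, fb=0
84: 100001000011010010000 → 1, fb=1
85: 000010000110100100001 → 0, fb=0
86: 000100001101001000010 → 0, fb=0
87: 001000011010010000100 → 0, fb=1
88: 010000110100100001001 → 0, fb=0
89: 100001101001000010010 → 1, fb=1
90: 000011010010000100101 → 0, fb=0
91: 000110100100001001010 → 0, fb=0
92: 001101001000010010100 → 0, fb=1
93: 011010010000100101001 → 0, fb=1
94: 110100100001001010011 → 1, fb=1
95: 101001000010010100111 → 1, fb=0
96: 010010000100101001110 → 0, fb=0
97: 100100001001010011100 → 1, fb=1
98: 001000010010100111001 → 0, fb=1
99: 010000100101001110011 → 0, fb=0
100: 100001001010011100110 → 1, fb=1
101: 000010010100111001101 → 0, fb=0

111110000111110001001000110011000110101101011111111011100011000100000010101101111010100001000011010010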